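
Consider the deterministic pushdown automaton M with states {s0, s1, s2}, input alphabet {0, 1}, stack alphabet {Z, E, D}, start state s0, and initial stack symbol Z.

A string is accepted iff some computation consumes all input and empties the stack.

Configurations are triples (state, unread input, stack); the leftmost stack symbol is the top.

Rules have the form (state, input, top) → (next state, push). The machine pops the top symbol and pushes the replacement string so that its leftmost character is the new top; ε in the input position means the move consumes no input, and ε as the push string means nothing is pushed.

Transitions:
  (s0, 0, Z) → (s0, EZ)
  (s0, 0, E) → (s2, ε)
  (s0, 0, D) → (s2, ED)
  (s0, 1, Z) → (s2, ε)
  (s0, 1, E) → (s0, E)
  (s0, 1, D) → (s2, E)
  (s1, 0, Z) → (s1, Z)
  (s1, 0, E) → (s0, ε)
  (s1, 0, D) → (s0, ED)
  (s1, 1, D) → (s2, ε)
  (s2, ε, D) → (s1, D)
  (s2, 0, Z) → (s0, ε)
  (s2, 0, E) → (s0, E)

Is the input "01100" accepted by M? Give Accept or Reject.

(s0, 01100, Z)
  read 0, top Z: go to s0, push EZ → (s0, 1100, EZ)
  read 1, top E: go to s0, push E → (s0, 100, EZ)
  read 1, top E: go to s0, push E → (s0, 00, EZ)
  read 0, top E: go to s2, push ε → (s2, 0, Z)
  read 0, top Z: go to s0, push ε → (s0, ε, ε)
All input consumed and the stack is empty.

Accept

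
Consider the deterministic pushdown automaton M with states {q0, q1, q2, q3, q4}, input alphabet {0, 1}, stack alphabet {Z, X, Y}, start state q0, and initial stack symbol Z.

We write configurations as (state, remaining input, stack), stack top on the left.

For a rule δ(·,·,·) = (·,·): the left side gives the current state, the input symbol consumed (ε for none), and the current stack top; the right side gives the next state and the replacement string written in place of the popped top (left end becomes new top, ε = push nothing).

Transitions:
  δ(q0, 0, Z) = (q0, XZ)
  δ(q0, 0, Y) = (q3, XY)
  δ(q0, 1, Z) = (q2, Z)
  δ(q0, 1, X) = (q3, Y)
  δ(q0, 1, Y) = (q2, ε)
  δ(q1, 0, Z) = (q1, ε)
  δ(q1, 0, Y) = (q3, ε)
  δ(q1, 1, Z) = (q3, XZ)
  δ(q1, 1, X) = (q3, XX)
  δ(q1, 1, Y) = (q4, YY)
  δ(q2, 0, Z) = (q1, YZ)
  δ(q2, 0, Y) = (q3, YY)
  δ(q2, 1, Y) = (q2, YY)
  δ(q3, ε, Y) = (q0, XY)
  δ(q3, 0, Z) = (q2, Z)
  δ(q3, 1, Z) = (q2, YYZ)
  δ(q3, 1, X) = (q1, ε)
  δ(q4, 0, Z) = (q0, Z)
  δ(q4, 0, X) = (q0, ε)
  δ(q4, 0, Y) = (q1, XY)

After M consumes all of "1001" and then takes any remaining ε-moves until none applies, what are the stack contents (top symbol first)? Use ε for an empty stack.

(q0, 1001, Z) ⊢ (q2, 001, Z) ⊢ (q1, 01, YZ) ⊢ (q3, 1, Z) ⊢ (q2, ε, YYZ)
All input consumed in state q2 with stack YYZ.

YYZ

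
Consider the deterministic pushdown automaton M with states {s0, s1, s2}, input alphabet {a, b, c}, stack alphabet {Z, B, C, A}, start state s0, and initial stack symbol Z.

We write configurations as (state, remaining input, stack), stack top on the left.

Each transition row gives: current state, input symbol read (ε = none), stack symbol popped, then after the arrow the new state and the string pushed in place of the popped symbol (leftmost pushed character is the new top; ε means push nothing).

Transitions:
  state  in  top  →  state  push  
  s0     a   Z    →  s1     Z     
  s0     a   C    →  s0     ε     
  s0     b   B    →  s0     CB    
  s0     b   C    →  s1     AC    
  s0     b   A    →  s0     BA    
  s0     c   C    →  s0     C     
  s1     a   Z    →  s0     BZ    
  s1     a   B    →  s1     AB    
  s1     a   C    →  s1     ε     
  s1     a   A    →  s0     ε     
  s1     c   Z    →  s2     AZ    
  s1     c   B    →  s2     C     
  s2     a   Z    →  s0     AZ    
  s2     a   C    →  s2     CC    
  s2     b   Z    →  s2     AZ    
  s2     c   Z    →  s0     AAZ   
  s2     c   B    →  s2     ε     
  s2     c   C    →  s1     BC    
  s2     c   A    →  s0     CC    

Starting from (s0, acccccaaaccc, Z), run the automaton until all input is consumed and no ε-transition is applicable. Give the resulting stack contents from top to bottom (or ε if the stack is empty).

CCZ

(s0, acccccaaaccc, Z) ⊢ (s1, cccccaaaccc, Z) ⊢ (s2, ccccaaaccc, AZ) ⊢ (s0, cccaaaccc, CCZ) ⊢ (s0, ccaaaccc, CCZ) ⊢ (s0, caaaccc, CCZ) ⊢ (s0, aaaccc, CCZ) ⊢ (s0, aaccc, CZ) ⊢ (s0, accc, Z) ⊢ (s1, ccc, Z) ⊢ (s2, cc, AZ) ⊢ (s0, c, CCZ) ⊢ (s0, ε, CCZ)
All input consumed in state s0 with stack CCZ.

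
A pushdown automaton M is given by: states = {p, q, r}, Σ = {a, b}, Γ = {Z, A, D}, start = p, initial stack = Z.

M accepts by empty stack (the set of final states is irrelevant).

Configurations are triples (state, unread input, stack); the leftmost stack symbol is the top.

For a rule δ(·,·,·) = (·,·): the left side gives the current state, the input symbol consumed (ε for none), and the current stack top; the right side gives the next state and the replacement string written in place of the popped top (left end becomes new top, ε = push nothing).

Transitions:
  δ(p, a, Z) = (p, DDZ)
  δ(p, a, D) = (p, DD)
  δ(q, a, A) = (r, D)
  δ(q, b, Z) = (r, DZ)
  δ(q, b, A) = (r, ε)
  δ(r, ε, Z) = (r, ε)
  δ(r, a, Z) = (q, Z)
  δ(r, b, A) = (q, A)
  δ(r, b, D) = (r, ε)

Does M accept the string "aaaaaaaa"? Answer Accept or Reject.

Reject

No computation consumes all input and empties the stack.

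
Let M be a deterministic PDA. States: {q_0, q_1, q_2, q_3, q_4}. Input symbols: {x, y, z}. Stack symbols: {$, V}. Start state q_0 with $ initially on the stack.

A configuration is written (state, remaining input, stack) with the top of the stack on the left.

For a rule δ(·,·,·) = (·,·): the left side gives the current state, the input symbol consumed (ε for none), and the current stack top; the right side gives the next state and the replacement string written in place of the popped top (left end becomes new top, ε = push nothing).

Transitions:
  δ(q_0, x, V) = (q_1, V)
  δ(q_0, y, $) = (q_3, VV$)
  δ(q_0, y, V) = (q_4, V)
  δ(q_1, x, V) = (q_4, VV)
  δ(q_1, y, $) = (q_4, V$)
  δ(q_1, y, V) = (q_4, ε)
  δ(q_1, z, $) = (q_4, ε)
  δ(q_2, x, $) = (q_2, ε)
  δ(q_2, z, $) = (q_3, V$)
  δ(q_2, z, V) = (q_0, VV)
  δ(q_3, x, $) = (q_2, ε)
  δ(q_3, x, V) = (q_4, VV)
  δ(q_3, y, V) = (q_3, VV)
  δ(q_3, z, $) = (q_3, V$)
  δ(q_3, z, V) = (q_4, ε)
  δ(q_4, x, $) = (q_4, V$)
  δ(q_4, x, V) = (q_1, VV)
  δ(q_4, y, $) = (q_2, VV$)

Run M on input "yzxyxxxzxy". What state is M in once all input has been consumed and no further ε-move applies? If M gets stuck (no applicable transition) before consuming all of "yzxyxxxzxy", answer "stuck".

stuck

(q_0, yzxyxxxzxy, $)
  read y, top $: go to q_3, push VV$ → (q_3, zxyxxxzxy, VV$)
  read z, top V: go to q_4, push ε → (q_4, xyxxxzxy, V$)
  read x, top V: go to q_1, push VV → (q_1, yxxxzxy, VV$)
  read y, top V: go to q_4, push ε → (q_4, xxxzxy, V$)
  read x, top V: go to q_1, push VV → (q_1, xxzxy, VV$)
  read x, top V: go to q_4, push VV → (q_4, xzxy, VVV$)
  read x, top V: go to q_1, push VV → (q_1, zxy, VVVV$)
No transition for (q_1, z, top V); M blocks with input zxy remaining.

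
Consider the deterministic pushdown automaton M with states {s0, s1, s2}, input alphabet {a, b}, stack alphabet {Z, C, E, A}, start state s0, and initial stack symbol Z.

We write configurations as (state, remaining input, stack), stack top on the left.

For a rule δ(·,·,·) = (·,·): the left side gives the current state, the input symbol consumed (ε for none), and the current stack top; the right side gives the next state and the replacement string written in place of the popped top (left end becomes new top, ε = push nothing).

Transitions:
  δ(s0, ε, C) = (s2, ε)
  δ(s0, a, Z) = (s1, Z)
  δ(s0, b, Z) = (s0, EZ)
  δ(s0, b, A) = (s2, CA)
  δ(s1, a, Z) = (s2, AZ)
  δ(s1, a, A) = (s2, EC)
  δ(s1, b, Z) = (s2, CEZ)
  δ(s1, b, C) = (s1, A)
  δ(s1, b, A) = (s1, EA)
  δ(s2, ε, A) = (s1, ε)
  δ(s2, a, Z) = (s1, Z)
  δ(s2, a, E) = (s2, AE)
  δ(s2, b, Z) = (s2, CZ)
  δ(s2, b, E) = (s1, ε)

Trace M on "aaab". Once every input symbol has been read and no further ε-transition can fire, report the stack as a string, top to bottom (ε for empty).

(s0, aaab, Z) ⊢ (s1, aab, Z) ⊢ (s2, ab, AZ) ⊢ (s1, ab, Z) ⊢ (s2, b, AZ) ⊢ (s1, b, Z) ⊢ (s2, ε, CEZ)
All input consumed in state s2 with stack CEZ.

CEZ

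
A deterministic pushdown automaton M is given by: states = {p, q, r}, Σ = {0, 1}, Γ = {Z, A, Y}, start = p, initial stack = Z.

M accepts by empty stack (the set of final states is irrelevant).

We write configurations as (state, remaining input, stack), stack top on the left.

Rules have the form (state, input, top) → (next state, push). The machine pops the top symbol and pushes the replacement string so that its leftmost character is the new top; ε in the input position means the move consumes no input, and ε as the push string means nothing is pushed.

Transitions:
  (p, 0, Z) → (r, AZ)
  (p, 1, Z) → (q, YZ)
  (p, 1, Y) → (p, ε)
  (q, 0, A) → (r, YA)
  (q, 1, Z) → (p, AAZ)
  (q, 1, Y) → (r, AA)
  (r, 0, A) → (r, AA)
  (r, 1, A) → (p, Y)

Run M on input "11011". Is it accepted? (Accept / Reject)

Reject

(p, 11011, Z)
  read 1, top Z: go to q, push YZ → (q, 1011, YZ)
  read 1, top Y: go to r, push AA → (r, 011, AAZ)
  read 0, top A: go to r, push AA → (r, 11, AAAZ)
  read 1, top A: go to p, push Y → (p, 1, YAAZ)
  read 1, top Y: go to p, push ε → (p, ε, AAZ)
All input consumed; stack is AAZ, not empty, and no further ε-move applies.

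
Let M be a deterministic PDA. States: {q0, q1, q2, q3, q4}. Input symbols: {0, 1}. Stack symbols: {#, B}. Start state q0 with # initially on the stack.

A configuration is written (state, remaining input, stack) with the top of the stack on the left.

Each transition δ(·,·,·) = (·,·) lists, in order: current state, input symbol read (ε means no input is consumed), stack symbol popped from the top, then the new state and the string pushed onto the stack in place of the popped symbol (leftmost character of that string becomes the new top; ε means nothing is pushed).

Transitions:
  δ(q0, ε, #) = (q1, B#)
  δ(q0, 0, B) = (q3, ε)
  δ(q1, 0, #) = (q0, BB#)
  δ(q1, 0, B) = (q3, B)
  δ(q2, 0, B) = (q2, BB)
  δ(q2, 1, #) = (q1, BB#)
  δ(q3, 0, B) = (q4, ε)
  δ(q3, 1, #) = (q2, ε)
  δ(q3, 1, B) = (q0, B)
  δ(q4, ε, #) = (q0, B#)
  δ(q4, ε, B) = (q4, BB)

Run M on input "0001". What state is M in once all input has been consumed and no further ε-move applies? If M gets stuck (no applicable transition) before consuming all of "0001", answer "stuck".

(q0, 0001, #) ⊢ (q1, 0001, B#) ⊢ (q3, 001, B#) ⊢ (q4, 01, #) ⊢ (q0, 01, B#) ⊢ (q3, 1, #) ⊢ (q2, ε, ε)
All input consumed; M is in state q2.

q2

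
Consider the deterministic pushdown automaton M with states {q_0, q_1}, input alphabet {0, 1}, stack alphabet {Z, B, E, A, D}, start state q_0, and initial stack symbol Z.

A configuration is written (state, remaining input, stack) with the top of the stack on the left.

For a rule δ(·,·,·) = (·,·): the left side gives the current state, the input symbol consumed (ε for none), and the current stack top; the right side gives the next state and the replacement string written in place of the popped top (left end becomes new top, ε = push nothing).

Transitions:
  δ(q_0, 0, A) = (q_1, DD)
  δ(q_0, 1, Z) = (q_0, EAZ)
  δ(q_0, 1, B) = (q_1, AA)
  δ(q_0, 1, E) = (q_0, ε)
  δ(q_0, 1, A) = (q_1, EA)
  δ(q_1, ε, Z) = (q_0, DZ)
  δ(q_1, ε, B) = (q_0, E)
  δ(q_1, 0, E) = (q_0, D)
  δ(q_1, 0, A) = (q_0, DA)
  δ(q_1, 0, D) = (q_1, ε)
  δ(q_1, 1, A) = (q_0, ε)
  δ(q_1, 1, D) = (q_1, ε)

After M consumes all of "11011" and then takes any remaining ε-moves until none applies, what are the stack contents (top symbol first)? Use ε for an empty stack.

DZ

(q_0, 11011, Z)
  read 1, top Z: go to q_0, push EAZ → (q_0, 1011, EAZ)
  read 1, top E: go to q_0, push ε → (q_0, 011, AZ)
  read 0, top A: go to q_1, push DD → (q_1, 11, DDZ)
  read 1, top D: go to q_1, push ε → (q_1, 1, DZ)
  read 1, top D: go to q_1, push ε → (q_1, ε, Z)
  ε-move, top Z: go to q_0, push DZ → (q_0, ε, DZ)
All input consumed in state q_0 with stack DZ.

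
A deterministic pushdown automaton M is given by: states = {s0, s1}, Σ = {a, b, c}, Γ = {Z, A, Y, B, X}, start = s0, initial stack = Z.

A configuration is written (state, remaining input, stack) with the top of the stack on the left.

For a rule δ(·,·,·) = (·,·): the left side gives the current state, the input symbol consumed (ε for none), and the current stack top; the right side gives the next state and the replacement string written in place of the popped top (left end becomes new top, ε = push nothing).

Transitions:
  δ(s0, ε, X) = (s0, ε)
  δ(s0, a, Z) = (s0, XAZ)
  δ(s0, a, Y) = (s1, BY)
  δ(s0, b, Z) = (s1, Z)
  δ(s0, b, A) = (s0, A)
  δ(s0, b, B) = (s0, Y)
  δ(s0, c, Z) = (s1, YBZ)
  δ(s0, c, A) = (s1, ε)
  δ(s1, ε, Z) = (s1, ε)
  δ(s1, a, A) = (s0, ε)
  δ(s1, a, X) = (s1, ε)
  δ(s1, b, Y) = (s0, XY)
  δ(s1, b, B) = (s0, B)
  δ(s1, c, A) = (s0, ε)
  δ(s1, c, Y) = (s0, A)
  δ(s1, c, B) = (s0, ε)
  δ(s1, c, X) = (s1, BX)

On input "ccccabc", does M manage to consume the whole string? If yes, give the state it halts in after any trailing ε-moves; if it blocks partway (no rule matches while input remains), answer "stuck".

s1

(s0, ccccabc, Z)
  read c, top Z: go to s1, push YBZ → (s1, cccabc, YBZ)
  read c, top Y: go to s0, push A → (s0, ccabc, ABZ)
  read c, top A: go to s1, push ε → (s1, cabc, BZ)
  read c, top B: go to s0, push ε → (s0, abc, Z)
  read a, top Z: go to s0, push XAZ → (s0, bc, XAZ)
  ε-move, top X: go to s0, push ε → (s0, bc, AZ)
  read b, top A: go to s0, push A → (s0, c, AZ)
  read c, top A: go to s1, push ε → (s1, ε, Z)
  ε-move, top Z: go to s1, push ε → (s1, ε, ε)
All input consumed; M is in state s1.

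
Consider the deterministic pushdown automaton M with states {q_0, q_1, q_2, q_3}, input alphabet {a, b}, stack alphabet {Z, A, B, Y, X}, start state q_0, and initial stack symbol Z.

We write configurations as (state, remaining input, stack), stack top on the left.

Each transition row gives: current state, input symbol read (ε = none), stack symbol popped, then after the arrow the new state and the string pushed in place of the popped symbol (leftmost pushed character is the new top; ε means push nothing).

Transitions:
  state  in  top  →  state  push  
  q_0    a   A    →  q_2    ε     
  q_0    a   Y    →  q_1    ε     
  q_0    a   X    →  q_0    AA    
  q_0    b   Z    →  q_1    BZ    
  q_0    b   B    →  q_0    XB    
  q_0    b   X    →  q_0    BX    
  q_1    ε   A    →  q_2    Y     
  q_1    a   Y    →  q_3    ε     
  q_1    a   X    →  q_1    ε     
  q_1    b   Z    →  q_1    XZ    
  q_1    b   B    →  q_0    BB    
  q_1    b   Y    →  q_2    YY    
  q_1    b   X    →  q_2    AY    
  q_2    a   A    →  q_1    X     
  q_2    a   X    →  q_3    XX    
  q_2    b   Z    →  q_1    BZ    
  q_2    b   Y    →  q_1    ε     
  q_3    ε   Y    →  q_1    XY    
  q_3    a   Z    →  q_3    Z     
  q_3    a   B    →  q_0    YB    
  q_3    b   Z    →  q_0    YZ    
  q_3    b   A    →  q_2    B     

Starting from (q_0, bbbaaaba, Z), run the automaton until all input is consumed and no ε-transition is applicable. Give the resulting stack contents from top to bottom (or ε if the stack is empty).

(q_0, bbbaaaba, Z) ⊢ (q_1, bbaaaba, BZ) ⊢ (q_0, baaaba, BBZ) ⊢ (q_0, aaaba, XBBZ) ⊢ (q_0, aaba, AABBZ) ⊢ (q_2, aba, ABBZ) ⊢ (q_1, ba, XBBZ) ⊢ (q_2, a, AYBBZ) ⊢ (q_1, ε, XYBBZ)
All input consumed in state q_1 with stack XYBBZ.

XYBBZ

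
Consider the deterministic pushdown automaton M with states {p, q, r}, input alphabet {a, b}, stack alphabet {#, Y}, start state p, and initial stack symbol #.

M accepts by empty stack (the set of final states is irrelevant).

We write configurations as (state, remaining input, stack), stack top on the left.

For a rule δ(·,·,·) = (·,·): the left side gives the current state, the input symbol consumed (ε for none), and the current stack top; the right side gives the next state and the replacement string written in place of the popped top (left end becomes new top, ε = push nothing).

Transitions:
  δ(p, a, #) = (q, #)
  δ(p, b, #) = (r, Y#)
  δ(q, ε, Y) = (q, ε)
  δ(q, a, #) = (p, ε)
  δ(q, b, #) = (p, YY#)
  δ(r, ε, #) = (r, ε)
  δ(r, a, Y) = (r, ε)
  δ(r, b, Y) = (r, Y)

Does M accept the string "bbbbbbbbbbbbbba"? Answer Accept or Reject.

Accept

(p, bbbbbbbbbbbbbba, #)
  read b, top #: go to r, push Y# → (r, bbbbbbbbbbbbba, Y#)
  read b, top Y: go to r, push Y → (r, bbbbbbbbbbbba, Y#)
  read b, top Y: go to r, push Y → (r, bbbbbbbbbbba, Y#)
  read b, top Y: go to r, push Y → (r, bbbbbbbbbba, Y#)
  read b, top Y: go to r, push Y → (r, bbbbbbbbba, Y#)
  read b, top Y: go to r, push Y → (r, bbbbbbbba, Y#)
  read b, top Y: go to r, push Y → (r, bbbbbbba, Y#)
  read b, top Y: go to r, push Y → (r, bbbbbba, Y#)
  read b, top Y: go to r, push Y → (r, bbbbba, Y#)
  read b, top Y: go to r, push Y → (r, bbbba, Y#)
  read b, top Y: go to r, push Y → (r, bbba, Y#)
  read b, top Y: go to r, push Y → (r, bba, Y#)
  read b, top Y: go to r, push Y → (r, ba, Y#)
  read b, top Y: go to r, push Y → (r, a, Y#)
  read a, top Y: go to r, push ε → (r, ε, #)
  ε-move, top #: go to r, push ε → (r, ε, ε)
All input consumed and the stack is empty.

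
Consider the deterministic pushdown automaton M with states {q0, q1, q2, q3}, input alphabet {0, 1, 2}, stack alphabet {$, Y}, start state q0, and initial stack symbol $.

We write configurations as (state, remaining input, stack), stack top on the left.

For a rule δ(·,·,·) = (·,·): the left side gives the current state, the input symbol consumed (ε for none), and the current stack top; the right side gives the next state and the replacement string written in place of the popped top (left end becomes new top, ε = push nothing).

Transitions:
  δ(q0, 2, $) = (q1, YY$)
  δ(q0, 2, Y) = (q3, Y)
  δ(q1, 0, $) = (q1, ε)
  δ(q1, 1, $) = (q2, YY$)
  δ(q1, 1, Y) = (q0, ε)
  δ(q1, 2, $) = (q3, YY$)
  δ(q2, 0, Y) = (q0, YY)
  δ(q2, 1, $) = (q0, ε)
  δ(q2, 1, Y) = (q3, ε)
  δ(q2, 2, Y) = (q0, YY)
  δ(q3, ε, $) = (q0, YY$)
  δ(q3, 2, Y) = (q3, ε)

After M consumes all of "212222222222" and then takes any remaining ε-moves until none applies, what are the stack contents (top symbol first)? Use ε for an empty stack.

Y$

(q0, 212222222222, $)
  read 2, top $: go to q1, push YY$ → (q1, 12222222222, YY$)
  read 1, top Y: go to q0, push ε → (q0, 2222222222, Y$)
  read 2, top Y: go to q3, push Y → (q3, 222222222, Y$)
  read 2, top Y: go to q3, push ε → (q3, 22222222, $)
  ε-move, top $: go to q0, push YY$ → (q0, 22222222, YY$)
  read 2, top Y: go to q3, push Y → (q3, 2222222, YY$)
  read 2, top Y: go to q3, push ε → (q3, 222222, Y$)
  read 2, top Y: go to q3, push ε → (q3, 22222, $)
  ε-move, top $: go to q0, push YY$ → (q0, 22222, YY$)
  read 2, top Y: go to q3, push Y → (q3, 2222, YY$)
  read 2, top Y: go to q3, push ε → (q3, 222, Y$)
  read 2, top Y: go to q3, push ε → (q3, 22, $)
  ε-move, top $: go to q0, push YY$ → (q0, 22, YY$)
  read 2, top Y: go to q3, push Y → (q3, 2, YY$)
  read 2, top Y: go to q3, push ε → (q3, ε, Y$)
All input consumed in state q3 with stack Y$.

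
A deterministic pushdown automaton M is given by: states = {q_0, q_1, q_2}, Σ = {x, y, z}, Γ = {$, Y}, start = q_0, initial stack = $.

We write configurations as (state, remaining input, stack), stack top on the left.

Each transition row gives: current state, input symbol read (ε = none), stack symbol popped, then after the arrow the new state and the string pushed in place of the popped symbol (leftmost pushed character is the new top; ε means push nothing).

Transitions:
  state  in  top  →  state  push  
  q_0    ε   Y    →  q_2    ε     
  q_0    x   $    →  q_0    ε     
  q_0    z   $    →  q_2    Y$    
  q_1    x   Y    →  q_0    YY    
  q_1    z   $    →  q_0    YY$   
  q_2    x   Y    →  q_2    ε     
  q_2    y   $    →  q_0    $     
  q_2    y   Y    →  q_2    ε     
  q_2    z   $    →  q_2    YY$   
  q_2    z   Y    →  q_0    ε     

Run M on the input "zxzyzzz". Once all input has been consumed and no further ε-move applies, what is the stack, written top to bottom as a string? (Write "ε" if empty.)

$

(q_0, zxzyzzz, $)
  read z, top $: go to q_2, push Y$ → (q_2, xzyzzz, Y$)
  read x, top Y: go to q_2, push ε → (q_2, zyzzz, $)
  read z, top $: go to q_2, push YY$ → (q_2, yzzz, YY$)
  read y, top Y: go to q_2, push ε → (q_2, zzz, Y$)
  read z, top Y: go to q_0, push ε → (q_0, zz, $)
  read z, top $: go to q_2, push Y$ → (q_2, z, Y$)
  read z, top Y: go to q_0, push ε → (q_0, ε, $)
All input consumed in state q_0 with stack $.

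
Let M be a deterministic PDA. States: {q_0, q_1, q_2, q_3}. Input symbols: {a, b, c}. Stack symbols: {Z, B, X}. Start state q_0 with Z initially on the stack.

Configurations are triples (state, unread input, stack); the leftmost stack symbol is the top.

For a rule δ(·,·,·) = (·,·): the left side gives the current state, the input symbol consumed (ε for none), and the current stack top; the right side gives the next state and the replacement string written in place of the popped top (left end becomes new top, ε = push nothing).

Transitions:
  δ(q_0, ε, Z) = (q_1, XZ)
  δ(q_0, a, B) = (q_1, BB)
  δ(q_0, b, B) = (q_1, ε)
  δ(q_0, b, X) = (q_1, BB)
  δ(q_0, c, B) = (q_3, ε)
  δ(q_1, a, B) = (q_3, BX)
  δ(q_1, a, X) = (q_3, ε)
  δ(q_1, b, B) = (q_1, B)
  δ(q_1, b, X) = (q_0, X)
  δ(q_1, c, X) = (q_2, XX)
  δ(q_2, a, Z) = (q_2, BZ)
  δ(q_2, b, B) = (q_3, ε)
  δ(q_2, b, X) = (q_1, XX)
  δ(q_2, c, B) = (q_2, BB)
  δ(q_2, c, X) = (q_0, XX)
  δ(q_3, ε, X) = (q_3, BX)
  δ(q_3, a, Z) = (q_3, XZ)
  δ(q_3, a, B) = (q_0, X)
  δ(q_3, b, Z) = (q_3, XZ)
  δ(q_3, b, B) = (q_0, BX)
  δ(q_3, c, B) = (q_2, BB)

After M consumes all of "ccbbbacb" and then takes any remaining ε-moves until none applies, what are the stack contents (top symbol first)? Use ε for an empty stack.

(q_0, ccbbbacb, Z) ⊢ (q_1, ccbbbacb, XZ) ⊢ (q_2, cbbbacb, XXZ) ⊢ (q_0, bbbacb, XXXZ) ⊢ (q_1, bbacb, BBXXZ) ⊢ (q_1, bacb, BBXXZ) ⊢ (q_1, acb, BBXXZ) ⊢ (q_3, cb, BXBXXZ) ⊢ (q_2, b, BBXBXXZ) ⊢ (q_3, ε, BXBXXZ)
All input consumed in state q_3 with stack BXBXXZ.

BXBXXZ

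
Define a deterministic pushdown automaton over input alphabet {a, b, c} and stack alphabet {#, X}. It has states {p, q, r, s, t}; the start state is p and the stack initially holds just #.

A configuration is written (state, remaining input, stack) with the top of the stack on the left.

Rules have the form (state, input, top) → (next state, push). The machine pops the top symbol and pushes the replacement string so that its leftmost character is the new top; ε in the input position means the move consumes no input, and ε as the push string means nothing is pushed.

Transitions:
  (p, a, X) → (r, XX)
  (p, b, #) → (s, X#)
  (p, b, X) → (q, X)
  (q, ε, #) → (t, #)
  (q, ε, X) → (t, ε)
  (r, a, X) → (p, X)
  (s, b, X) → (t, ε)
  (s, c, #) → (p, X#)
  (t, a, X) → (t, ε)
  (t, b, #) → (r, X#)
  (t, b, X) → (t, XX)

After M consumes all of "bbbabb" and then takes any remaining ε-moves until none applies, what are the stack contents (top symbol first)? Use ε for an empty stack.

(p, bbbabb, #)
  read b, top #: go to s, push X# → (s, bbabb, X#)
  read b, top X: go to t, push ε → (t, babb, #)
  read b, top #: go to r, push X# → (r, abb, X#)
  read a, top X: go to p, push X → (p, bb, X#)
  read b, top X: go to q, push X → (q, b, X#)
  ε-move, top X: go to t, push ε → (t, b, #)
  read b, top #: go to r, push X# → (r, ε, X#)
All input consumed in state r with stack X#.

X#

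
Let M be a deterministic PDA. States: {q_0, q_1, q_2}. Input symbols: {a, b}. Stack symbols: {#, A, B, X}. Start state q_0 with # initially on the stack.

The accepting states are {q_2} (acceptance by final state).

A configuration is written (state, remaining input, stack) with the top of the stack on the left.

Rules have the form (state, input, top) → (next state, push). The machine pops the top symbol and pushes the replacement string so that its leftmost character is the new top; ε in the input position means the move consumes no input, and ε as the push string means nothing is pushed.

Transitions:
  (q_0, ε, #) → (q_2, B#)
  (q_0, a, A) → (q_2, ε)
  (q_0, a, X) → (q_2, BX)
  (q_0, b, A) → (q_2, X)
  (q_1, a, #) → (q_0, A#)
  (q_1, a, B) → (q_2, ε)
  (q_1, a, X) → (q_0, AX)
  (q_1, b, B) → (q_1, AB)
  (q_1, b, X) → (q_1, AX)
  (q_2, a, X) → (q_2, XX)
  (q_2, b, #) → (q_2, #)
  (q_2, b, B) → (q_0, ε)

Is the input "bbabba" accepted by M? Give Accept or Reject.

Reject

(q_0, bbabba, #)
  ε-move, top #: go to q_2, push B# → (q_2, bbabba, B#)
  read b, top B: go to q_0, push ε → (q_0, babba, #)
  ε-move, top #: go to q_2, push B# → (q_2, babba, B#)
  read b, top B: go to q_0, push ε → (q_0, abba, #)
  ε-move, top #: go to q_2, push B# → (q_2, abba, B#)
No transition applies at (q_2, abba, B#); input not fully consumed.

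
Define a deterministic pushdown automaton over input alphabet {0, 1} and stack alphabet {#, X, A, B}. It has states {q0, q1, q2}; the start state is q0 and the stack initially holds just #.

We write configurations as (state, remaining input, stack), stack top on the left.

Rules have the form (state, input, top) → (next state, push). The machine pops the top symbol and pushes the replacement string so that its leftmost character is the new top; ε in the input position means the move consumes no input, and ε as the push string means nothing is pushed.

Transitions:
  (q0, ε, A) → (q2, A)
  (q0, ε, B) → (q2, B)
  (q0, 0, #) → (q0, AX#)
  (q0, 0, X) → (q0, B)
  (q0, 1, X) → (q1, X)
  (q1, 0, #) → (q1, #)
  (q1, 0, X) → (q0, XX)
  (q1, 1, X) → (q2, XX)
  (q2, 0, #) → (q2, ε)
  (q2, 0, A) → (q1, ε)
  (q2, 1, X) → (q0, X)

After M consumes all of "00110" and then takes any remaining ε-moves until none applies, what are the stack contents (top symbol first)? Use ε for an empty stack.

BX#

(q0, 00110, #)
  read 0, top #: go to q0, push AX# → (q0, 0110, AX#)
  ε-move, top A: go to q2, push A → (q2, 0110, AX#)
  read 0, top A: go to q1, push ε → (q1, 110, X#)
  read 1, top X: go to q2, push XX → (q2, 10, XX#)
  read 1, top X: go to q0, push X → (q0, 0, XX#)
  read 0, top X: go to q0, push B → (q0, ε, BX#)
  ε-move, top B: go to q2, push B → (q2, ε, BX#)
All input consumed in state q2 with stack BX#.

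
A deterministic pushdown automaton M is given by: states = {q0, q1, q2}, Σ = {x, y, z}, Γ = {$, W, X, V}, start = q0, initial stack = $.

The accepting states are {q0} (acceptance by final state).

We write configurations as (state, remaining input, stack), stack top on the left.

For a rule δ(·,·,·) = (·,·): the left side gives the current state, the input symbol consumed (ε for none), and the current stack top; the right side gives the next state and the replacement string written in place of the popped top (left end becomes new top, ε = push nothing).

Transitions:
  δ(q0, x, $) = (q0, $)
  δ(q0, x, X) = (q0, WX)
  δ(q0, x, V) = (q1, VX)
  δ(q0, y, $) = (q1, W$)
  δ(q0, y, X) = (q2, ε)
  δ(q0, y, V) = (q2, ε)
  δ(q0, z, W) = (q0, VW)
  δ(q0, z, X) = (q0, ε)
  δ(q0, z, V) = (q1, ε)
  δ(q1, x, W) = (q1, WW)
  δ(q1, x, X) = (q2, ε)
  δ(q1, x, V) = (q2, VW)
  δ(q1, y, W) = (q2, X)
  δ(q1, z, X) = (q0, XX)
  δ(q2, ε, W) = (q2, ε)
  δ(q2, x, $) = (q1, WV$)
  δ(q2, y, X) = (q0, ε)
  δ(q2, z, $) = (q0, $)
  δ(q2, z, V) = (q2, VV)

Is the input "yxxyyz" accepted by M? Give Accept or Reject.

(q0, yxxyyz, $)
  read y, top $: go to q1, push W$ → (q1, xxyyz, W$)
  read x, top W: go to q1, push WW → (q1, xyyz, WW$)
  read x, top W: go to q1, push WW → (q1, yyz, WWW$)
  read y, top W: go to q2, push X → (q2, yz, XWW$)
  read y, top X: go to q0, push ε → (q0, z, WW$)
  read z, top W: go to q0, push VW → (q0, ε, VWW$)
All input consumed; state q0 ∈ F.

Accept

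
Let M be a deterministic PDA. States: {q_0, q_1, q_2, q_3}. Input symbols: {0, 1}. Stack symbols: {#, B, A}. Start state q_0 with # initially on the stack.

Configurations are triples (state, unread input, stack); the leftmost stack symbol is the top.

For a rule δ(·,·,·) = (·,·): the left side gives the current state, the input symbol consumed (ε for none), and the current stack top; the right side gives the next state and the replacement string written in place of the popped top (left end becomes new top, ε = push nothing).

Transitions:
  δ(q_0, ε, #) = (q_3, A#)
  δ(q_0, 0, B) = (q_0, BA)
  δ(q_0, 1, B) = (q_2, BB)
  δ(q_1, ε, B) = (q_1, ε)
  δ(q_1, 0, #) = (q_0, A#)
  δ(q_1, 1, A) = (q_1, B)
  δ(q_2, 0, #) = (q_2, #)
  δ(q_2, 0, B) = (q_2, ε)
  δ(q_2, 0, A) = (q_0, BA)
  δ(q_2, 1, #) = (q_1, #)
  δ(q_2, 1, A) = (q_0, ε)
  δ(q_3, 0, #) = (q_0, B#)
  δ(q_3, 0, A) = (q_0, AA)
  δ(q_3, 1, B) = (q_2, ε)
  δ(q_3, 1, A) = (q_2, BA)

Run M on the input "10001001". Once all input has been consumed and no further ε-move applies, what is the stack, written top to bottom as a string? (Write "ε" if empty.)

(q_0, 10001001, #) ⊢ (q_3, 10001001, A#) ⊢ (q_2, 0001001, BA#) ⊢ (q_2, 001001, A#) ⊢ (q_0, 01001, BA#) ⊢ (q_0, 1001, BAA#) ⊢ (q_2, 001, BBAA#) ⊢ (q_2, 01, BAA#) ⊢ (q_2, 1, AA#) ⊢ (q_0, ε, A#)
All input consumed in state q_0 with stack A#.

A#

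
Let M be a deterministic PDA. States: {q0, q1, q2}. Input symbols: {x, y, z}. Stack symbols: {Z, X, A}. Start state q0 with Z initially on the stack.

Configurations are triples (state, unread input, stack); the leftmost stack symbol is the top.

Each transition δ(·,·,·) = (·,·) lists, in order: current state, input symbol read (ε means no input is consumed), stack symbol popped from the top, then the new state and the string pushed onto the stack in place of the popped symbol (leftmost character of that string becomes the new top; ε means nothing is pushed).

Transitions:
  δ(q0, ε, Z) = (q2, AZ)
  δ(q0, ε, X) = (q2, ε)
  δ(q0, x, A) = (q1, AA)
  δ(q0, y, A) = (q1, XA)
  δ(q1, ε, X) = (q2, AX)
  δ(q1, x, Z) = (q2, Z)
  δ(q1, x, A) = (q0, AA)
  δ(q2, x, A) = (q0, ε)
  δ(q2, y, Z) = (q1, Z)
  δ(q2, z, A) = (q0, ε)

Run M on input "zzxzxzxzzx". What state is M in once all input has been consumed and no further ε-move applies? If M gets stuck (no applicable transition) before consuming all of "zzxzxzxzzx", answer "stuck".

q2

(q0, zzxzxzxzzx, Z)
  ε-move, top Z: go to q2, push AZ → (q2, zzxzxzxzzx, AZ)
  read z, top A: go to q0, push ε → (q0, zxzxzxzzx, Z)
  ε-move, top Z: go to q2, push AZ → (q2, zxzxzxzzx, AZ)
  read z, top A: go to q0, push ε → (q0, xzxzxzzx, Z)
  ε-move, top Z: go to q2, push AZ → (q2, xzxzxzzx, AZ)
  read x, top A: go to q0, push ε → (q0, zxzxzzx, Z)
  ε-move, top Z: go to q2, push AZ → (q2, zxzxzzx, AZ)
  read z, top A: go to q0, push ε → (q0, xzxzzx, Z)
  ε-move, top Z: go to q2, push AZ → (q2, xzxzzx, AZ)
  read x, top A: go to q0, push ε → (q0, zxzzx, Z)
  ε-move, top Z: go to q2, push AZ → (q2, zxzzx, AZ)
  read z, top A: go to q0, push ε → (q0, xzzx, Z)
  ε-move, top Z: go to q2, push AZ → (q2, xzzx, AZ)
  read x, top A: go to q0, push ε → (q0, zzx, Z)
  ε-move, top Z: go to q2, push AZ → (q2, zzx, AZ)
  read z, top A: go to q0, push ε → (q0, zx, Z)
  ε-move, top Z: go to q2, push AZ → (q2, zx, AZ)
  read z, top A: go to q0, push ε → (q0, x, Z)
  ε-move, top Z: go to q2, push AZ → (q2, x, AZ)
  read x, top A: go to q0, push ε → (q0, ε, Z)
  ε-move, top Z: go to q2, push AZ → (q2, ε, AZ)
All input consumed; M is in state q2.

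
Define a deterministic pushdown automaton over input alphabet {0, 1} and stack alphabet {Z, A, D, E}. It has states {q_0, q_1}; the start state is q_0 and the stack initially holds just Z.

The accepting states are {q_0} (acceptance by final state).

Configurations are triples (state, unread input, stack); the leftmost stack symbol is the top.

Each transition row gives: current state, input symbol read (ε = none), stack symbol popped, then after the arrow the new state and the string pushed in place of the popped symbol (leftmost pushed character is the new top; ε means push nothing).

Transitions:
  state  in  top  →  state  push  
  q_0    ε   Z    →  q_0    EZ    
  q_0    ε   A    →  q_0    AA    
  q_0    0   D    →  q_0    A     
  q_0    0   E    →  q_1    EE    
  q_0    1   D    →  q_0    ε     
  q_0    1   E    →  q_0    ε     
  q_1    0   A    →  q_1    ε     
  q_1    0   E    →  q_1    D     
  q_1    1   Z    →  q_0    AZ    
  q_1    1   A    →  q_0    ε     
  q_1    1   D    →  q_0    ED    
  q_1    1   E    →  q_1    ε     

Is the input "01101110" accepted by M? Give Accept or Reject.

Reject

(q_0, 01101110, Z)
  ε-move, top Z: go to q_0, push EZ → (q_0, 01101110, EZ)
  read 0, top E: go to q_1, push EE → (q_1, 1101110, EEZ)
  read 1, top E: go to q_1, push ε → (q_1, 101110, EZ)
  read 1, top E: go to q_1, push ε → (q_1, 01110, Z)
No transition applies at (q_1, 01110, Z); input not fully consumed.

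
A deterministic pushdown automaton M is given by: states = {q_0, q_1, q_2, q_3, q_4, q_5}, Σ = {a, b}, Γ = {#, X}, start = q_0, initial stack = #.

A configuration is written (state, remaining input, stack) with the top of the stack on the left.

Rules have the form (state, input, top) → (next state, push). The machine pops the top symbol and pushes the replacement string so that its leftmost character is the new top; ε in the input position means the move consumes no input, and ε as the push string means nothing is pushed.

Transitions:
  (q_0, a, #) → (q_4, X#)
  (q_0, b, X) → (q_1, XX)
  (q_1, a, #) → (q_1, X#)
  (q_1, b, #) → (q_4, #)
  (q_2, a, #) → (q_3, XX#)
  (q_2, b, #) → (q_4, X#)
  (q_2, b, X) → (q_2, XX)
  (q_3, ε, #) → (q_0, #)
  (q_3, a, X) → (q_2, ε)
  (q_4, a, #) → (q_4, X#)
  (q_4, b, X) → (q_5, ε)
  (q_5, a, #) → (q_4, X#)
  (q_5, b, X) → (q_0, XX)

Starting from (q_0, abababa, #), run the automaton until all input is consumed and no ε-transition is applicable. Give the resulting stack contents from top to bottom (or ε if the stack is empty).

(q_0, abababa, #)
  read a, top #: go to q_4, push X# → (q_4, bababa, X#)
  read b, top X: go to q_5, push ε → (q_5, ababa, #)
  read a, top #: go to q_4, push X# → (q_4, baba, X#)
  read b, top X: go to q_5, push ε → (q_5, aba, #)
  read a, top #: go to q_4, push X# → (q_4, ba, X#)
  read b, top X: go to q_5, push ε → (q_5, a, #)
  read a, top #: go to q_4, push X# → (q_4, ε, X#)
All input consumed in state q_4 with stack X#.

X#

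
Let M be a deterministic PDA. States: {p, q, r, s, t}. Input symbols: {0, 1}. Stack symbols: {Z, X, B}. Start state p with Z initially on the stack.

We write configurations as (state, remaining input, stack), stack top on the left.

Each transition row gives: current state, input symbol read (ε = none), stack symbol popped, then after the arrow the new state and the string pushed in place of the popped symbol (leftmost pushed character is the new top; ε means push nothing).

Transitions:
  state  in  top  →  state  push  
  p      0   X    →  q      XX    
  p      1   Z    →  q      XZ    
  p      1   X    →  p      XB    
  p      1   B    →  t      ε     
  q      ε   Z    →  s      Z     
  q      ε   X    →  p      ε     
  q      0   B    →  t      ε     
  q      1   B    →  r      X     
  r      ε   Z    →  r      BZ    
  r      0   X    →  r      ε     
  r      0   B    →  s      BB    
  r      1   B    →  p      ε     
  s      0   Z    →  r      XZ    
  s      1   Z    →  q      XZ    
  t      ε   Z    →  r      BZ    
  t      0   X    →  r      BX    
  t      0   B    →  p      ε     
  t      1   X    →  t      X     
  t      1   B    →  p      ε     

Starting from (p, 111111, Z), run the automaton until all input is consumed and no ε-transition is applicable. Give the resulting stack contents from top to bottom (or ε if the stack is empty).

(p, 111111, Z)
  read 1, top Z: go to q, push XZ → (q, 11111, XZ)
  ε-move, top X: go to p, push ε → (p, 11111, Z)
  read 1, top Z: go to q, push XZ → (q, 1111, XZ)
  ε-move, top X: go to p, push ε → (p, 1111, Z)
  read 1, top Z: go to q, push XZ → (q, 111, XZ)
  ε-move, top X: go to p, push ε → (p, 111, Z)
  read 1, top Z: go to q, push XZ → (q, 11, XZ)
  ε-move, top X: go to p, push ε → (p, 11, Z)
  read 1, top Z: go to q, push XZ → (q, 1, XZ)
  ε-move, top X: go to p, push ε → (p, 1, Z)
  read 1, top Z: go to q, push XZ → (q, ε, XZ)
  ε-move, top X: go to p, push ε → (p, ε, Z)
All input consumed in state p with stack Z.

Z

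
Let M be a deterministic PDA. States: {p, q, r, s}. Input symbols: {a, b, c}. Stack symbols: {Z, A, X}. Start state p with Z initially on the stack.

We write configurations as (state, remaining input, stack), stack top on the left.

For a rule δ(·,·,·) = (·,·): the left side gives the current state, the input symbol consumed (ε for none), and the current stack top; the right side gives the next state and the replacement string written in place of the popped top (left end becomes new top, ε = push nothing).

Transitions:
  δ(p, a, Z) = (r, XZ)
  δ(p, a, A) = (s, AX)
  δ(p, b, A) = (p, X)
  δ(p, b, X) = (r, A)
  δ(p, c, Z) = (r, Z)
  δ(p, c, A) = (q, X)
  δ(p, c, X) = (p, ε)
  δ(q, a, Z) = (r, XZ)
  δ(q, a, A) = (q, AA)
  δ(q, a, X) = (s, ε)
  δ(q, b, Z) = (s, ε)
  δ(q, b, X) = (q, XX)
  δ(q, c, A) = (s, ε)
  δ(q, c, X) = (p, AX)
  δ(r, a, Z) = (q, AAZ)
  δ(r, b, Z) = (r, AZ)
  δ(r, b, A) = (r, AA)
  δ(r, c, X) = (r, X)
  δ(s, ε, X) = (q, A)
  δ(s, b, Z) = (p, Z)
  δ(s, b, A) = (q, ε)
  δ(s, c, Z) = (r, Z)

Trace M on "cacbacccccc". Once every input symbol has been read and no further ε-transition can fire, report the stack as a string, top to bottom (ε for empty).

(p, cacbacccccc, Z) ⊢ (r, acbacccccc, Z) ⊢ (q, cbacccccc, AAZ) ⊢ (s, bacccccc, AZ) ⊢ (q, acccccc, Z) ⊢ (r, cccccc, XZ) ⊢ (r, ccccc, XZ) ⊢ (r, cccc, XZ) ⊢ (r, ccc, XZ) ⊢ (r, cc, XZ) ⊢ (r, c, XZ) ⊢ (r, ε, XZ)
All input consumed in state r with stack XZ.

XZ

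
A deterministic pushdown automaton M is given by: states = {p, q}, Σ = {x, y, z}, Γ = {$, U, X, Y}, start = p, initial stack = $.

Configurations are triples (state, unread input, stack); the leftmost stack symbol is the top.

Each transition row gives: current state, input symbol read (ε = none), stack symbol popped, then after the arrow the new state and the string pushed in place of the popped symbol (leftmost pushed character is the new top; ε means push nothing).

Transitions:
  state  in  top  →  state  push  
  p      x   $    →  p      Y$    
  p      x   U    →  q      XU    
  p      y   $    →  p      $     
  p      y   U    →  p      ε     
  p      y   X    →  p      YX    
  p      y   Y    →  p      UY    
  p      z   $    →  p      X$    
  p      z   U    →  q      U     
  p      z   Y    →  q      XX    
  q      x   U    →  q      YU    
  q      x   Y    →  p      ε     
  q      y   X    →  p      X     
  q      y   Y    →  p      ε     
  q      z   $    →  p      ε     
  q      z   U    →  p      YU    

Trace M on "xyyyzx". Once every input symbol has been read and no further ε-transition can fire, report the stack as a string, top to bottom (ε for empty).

(p, xyyyzx, $)
  read x, top $: go to p, push Y$ → (p, yyyzx, Y$)
  read y, top Y: go to p, push UY → (p, yyzx, UY$)
  read y, top U: go to p, push ε → (p, yzx, Y$)
  read y, top Y: go to p, push UY → (p, zx, UY$)
  read z, top U: go to q, push U → (q, x, UY$)
  read x, top U: go to q, push YU → (q, ε, YUY$)
All input consumed in state q with stack YUY$.

YUY$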